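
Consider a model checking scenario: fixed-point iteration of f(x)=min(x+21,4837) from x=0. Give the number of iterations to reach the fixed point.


Step 1: x=0, cap=4837, increment=21
Step 2: x grows by 21 each step until capped at 4837; fixed point is x=4837
Step 3: iterations = ceil(4837/21) = 231

231


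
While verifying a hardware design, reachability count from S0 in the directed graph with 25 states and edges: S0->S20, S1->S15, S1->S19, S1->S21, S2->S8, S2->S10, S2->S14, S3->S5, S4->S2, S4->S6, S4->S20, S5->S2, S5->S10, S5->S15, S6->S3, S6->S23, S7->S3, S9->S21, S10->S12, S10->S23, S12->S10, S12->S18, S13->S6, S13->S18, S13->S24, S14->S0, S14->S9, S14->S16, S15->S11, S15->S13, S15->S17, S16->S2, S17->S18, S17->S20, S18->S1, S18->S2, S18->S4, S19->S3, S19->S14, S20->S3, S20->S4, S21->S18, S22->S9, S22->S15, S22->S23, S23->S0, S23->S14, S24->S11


BFS from S0:
  layer 0: {S0}
  layer 1: {S20}
  layer 2: {S3, S4}
  layer 3: {S2, S5, S6}
  layer 4: {S8, S10, S14, S15, S23}
  layer 5: {S9, S11, S12, S13, S16, S17}
  layer 6: {S18, S21, S24}
  layer 7: {S1}
  layer 8: {S19}
Reachable set: {S0, S1, S2, S3, S4, S5, S6, S8, S9, S10, S11, S12, S13, S14, S15, S16, S17, S18, S19, S20, S21, S23, S24}
Count = 23

23


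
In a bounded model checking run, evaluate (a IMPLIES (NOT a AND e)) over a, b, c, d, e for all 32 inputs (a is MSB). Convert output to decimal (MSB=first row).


Formula: (a IMPLIES (NOT a AND e)) over a, b, c, d, e (32 rows)
Evaluate each row (bits = a,b,c,d,e, MSB first):
  row 0 [00000]: (0 IMPLIES (NOT 0 AND 0)) -> 1
  row 1 [00001]: (0 IMPLIES (NOT 0 AND 1)) -> 1
  row 2 [00010]: (0 IMPLIES (NOT 0 AND 0)) -> 1
  row 3 [00011]: (0 IMPLIES (NOT 0 AND 1)) -> 1
  row 4 [00100]: (0 IMPLIES (NOT 0 AND 0)) -> 1
  row 5 [00101]: (0 IMPLIES (NOT 0 AND 1)) -> 1
  row 6 [00110]: (0 IMPLIES (NOT 0 AND 0)) -> 1
  row 7 [00111]: (0 IMPLIES (NOT 0 AND 1)) -> 1
  row 8 [01000]: (0 IMPLIES (NOT 0 AND 0)) -> 1
  row 9 [01001]: (0 IMPLIES (NOT 0 AND 1)) -> 1
  row 10 [01010]: (0 IMPLIES (NOT 0 AND 0)) -> 1
  row 11 [01011]: (0 IMPLIES (NOT 0 AND 1)) -> 1
  row 12 [01100]: (0 IMPLIES (NOT 0 AND 0)) -> 1
  row 13 [01101]: (0 IMPLIES (NOT 0 AND 1)) -> 1
  row 14 [01110]: (0 IMPLIES (NOT 0 AND 0)) -> 1
  row 15 [01111]: (0 IMPLIES (NOT 0 AND 1)) -> 1
  row 16 [10000]: (1 IMPLIES (NOT 1 AND 0)) -> 0
  row 17 [10001]: (1 IMPLIES (NOT 1 AND 1)) -> 0
  row 18 [10010]: (1 IMPLIES (NOT 1 AND 0)) -> 0
  row 19 [10011]: (1 IMPLIES (NOT 1 AND 1)) -> 0
  row 20 [10100]: (1 IMPLIES (NOT 1 AND 0)) -> 0
  row 21 [10101]: (1 IMPLIES (NOT 1 AND 1)) -> 0
  row 22 [10110]: (1 IMPLIES (NOT 1 AND 0)) -> 0
  row 23 [10111]: (1 IMPLIES (NOT 1 AND 1)) -> 0
  row 24 [11000]: (1 IMPLIES (NOT 1 AND 0)) -> 0
  row 25 [11001]: (1 IMPLIES (NOT 1 AND 1)) -> 0
  row 26 [11010]: (1 IMPLIES (NOT 1 AND 0)) -> 0
  row 27 [11011]: (1 IMPLIES (NOT 1 AND 1)) -> 0
  row 28 [11100]: (1 IMPLIES (NOT 1 AND 0)) -> 0
  row 29 [11101]: (1 IMPLIES (NOT 1 AND 1)) -> 0
  row 30 [11110]: (1 IMPLIES (NOT 1 AND 0)) -> 0
  row 31 [11111]: (1 IMPLIES (NOT 1 AND 1)) -> 0
Full result column, 4 rows per line (a,b,c fixed per line; d,e runs 00..11 left to right):
  rows 0-3 [a,b,c=000]: 1111  = hex F
  rows 4-7 [a,b,c=001]: 1111  = hex F
  rows 8-11 [a,b,c=010]: 1111  = hex F
  rows 12-15 [a,b,c=011]: 1111  = hex F
  rows 16-19 [a,b,c=100]: 0000  = hex 0
  rows 20-23 [a,b,c=101]: 0000  = hex 0
  rows 24-27 [a,b,c=110]: 0000  = hex 0
  rows 28-31 [a,b,c=111]: 0000  = hex 0
Output column (row 0 .. row 31) = 11111111111111110000000000000000
Output column grouped in 4s = 1111 1111 1111 1111 0000 0000 0000 0000 = 0xFFFF0000
Convert to decimal digit by digit (value = value*16 + digit):
  F -> 15
  15*16 + 15 (F) = 255
  255*16 + 15 (F) = 4095
  4095*16 + 15 (F) = 65535
  65535*16 + 0 = 1048560
  1048560*16 + 0 = 16776960
  16776960*16 + 0 = 268431360
  268431360*16 + 0 = 4294901760
Decimal = 4294901760

4294901760


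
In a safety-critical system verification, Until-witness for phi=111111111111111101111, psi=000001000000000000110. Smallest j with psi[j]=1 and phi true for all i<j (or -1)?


(phi U psi) at 0: need smallest j with psi[j]=1 and phi[i]=1 for all i in [0,j).
Scan from step 0:
  step 0: phi=1, psi=0 -> continue
  step 1: phi=1, psi=0 -> continue
  step 2: phi=1, psi=0 -> continue
  step 3: phi=1, psi=0 -> continue
  step 5: psi=1 and phi held for [0,5) -> witness found
Witness step = 5

5


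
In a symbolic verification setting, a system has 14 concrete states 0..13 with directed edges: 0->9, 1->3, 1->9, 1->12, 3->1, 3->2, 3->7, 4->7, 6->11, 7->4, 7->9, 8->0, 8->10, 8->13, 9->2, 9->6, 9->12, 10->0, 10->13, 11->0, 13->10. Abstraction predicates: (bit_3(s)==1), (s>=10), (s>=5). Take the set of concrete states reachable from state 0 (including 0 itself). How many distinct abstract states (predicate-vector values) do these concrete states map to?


BFS from 0:
Concrete reachable: {0, 2, 6, 9, 11, 12}
Abstract via predicates (bit_3(s)==1), (s>=10), (s>=5):
  (0,0,0) <- {0, 2}
  (0,0,1) <- {6}
  (1,0,1) <- {9}
  (1,1,1) <- {11, 12}
Distinct abstract states = 4

4


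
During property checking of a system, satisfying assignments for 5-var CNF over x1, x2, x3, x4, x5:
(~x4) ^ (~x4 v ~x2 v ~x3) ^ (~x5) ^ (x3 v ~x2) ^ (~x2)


CNF with 5 clauses over 5 vars (32 assignments).
An assignment satisfies CNF iff every clause has >=1 true literal.
Check each row (bits = x1,x2,x3,x4,x5; clause T/F shown):
  row 0 [00000]: clauses=TTTTT -> 1
  row 1 [00001]: clauses=TTFTT -> 0
  row 2 [00010]: clauses=FTTTT -> 0
  row 3 [00011]: clauses=FTFTT -> 0
  row 4 [00100]: clauses=TTTTT -> 1
  row 5 [00101]: clauses=TTFTT -> 0
  row 6 [00110]: clauses=FTTTT -> 0
  row 7 [00111]: clauses=FTFTT -> 0
  row 8 [01000]: clauses=TTTFF -> 0
  row 9 [01001]: clauses=TTFFF -> 0
  row 10 [01010]: clauses=FTTFF -> 0
  row 11 [01011]: clauses=FTFFF -> 0
  row 12 [01100]: clauses=TTTTF -> 0
  row 13 [01101]: clauses=TTFTF -> 0
  row 14 [01110]: clauses=FFTTF -> 0
  row 15 [01111]: clauses=FFFTF -> 0
  row 16 [10000]: clauses=TTTTT -> 1
  row 17 [10001]: clauses=TTFTT -> 0
  row 18 [10010]: clauses=FTTTT -> 0
  row 19 [10011]: clauses=FTFTT -> 0
  row 20 [10100]: clauses=TTTTT -> 1
  row 21 [10101]: clauses=TTFTT -> 0
  row 22 [10110]: clauses=FTTTT -> 0
  row 23 [10111]: clauses=FTFTT -> 0
  row 24 [11000]: clauses=TTTFF -> 0
  row 25 [11001]: clauses=TTFFF -> 0
  row 26 [11010]: clauses=FTTFF -> 0
  row 27 [11011]: clauses=FTFFF -> 0
  row 28 [11100]: clauses=TTTTF -> 0
  row 29 [11101]: clauses=TTFTF -> 0
  row 30 [11110]: clauses=FFTTF -> 0
  row 31 [11111]: clauses=FFFTF -> 0
Full result column, 8 rows per line (x1,x2 fixed per line; x3,x4,x5 runs 000..111 left to right):
  rows 0-7 [x1,x2=00]: 10001000  (ones: 2)
  rows 8-15 [x1,x2=01]: 00000000  (ones: 0)
  rows 16-23 [x1,x2=10]: 10001000  (ones: 2)
  rows 24-31 [x1,x2=11]: 00000000  (ones: 0)
Satisfying assignments = 2+0+2+0 = 4

4


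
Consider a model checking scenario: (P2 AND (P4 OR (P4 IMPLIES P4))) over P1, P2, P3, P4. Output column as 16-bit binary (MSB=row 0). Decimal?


Formula: (P2 AND (P4 OR (P4 IMPLIES P4))) over P1, P2, P3, P4 (16 rows)
Evaluate each row (bits = P1,P2,P3,P4, MSB first):
  row 0 [0000]: (0 AND (0 OR (0 IMPLIES 0))) -> 0
  row 1 [0001]: (0 AND (1 OR (1 IMPLIES 1))) -> 0
  row 2 [0010]: (0 AND (0 OR (0 IMPLIES 0))) -> 0
  row 3 [0011]: (0 AND (1 OR (1 IMPLIES 1))) -> 0
  row 4 [0100]: (1 AND (0 OR (0 IMPLIES 0))) -> 1
  row 5 [0101]: (1 AND (1 OR (1 IMPLIES 1))) -> 1
  row 6 [0110]: (1 AND (0 OR (0 IMPLIES 0))) -> 1
  row 7 [0111]: (1 AND (1 OR (1 IMPLIES 1))) -> 1
  row 8 [1000]: (0 AND (0 OR (0 IMPLIES 0))) -> 0
  row 9 [1001]: (0 AND (1 OR (1 IMPLIES 1))) -> 0
  row 10 [1010]: (0 AND (0 OR (0 IMPLIES 0))) -> 0
  row 11 [1011]: (0 AND (1 OR (1 IMPLIES 1))) -> 0
  row 12 [1100]: (1 AND (0 OR (0 IMPLIES 0))) -> 1
  row 13 [1101]: (1 AND (1 OR (1 IMPLIES 1))) -> 1
  row 14 [1110]: (1 AND (0 OR (0 IMPLIES 0))) -> 1
  row 15 [1111]: (1 AND (1 OR (1 IMPLIES 1))) -> 1
Full result column, 4 rows per line (P1,P2 fixed per line; P3,P4 runs 00..11 left to right):
  rows 0-3 [P1,P2=00]: 0000  = hex 0
  rows 4-7 [P1,P2=01]: 1111  = hex F
  rows 8-11 [P1,P2=10]: 0000  = hex 0
  rows 12-15 [P1,P2=11]: 1111  = hex F
Output column (row 0 .. row 15) = 0000111100001111
Output column grouped in 4s = 0000 1111 0000 1111 = 0x0F0F
Convert to decimal digit by digit (value = value*16 + digit):
  0 -> 0
  0*16 + 15 (F) = 15
  15*16 + 0 = 240
  240*16 + 15 (F) = 3855
Decimal = 3855

3855


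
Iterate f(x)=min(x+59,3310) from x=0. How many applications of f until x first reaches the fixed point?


Step 1: x=0, cap=3310, increment=59
Step 2: x grows by 59 each step until capped at 3310; fixed point is x=3310
Step 3: iterations = ceil(3310/59) = 57

57


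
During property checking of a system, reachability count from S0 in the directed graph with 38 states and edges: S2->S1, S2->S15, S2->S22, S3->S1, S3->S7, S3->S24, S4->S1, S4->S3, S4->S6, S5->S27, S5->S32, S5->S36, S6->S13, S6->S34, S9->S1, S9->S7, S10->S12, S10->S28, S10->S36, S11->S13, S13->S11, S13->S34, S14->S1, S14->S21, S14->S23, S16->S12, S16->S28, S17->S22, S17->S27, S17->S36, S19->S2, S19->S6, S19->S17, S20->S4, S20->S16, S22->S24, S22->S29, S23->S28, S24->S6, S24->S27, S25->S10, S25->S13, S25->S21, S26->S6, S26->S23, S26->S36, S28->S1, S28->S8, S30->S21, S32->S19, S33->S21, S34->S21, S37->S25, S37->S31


BFS from S0:
  layer 0: {S0}
Reachable set: {S0}
Count = 1

1


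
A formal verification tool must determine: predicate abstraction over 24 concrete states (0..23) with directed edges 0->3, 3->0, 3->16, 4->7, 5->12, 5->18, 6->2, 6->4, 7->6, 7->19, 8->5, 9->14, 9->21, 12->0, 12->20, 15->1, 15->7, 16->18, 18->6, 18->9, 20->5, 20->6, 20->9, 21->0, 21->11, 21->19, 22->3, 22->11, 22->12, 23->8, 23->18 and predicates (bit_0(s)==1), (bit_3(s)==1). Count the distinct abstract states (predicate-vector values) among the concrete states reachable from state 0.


BFS from 0:
Concrete reachable: {0, 2, 3, 4, 6, 7, 9, 11, 14, 16, 18, 19, 21}
Abstract via predicates (bit_0(s)==1), (bit_3(s)==1):
  (0,0) <- {0, 2, 4, 6, 16, 18}
  (0,1) <- {14}
  (1,0) <- {3, 7, 19, 21}
  (1,1) <- {9, 11}
Distinct abstract states = 4

4


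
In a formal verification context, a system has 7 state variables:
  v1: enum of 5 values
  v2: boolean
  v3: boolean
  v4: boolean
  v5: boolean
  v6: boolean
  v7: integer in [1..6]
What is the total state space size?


State space = product of domain sizes of all variables.
Domain sizes:
  v1 (enum of 5 values): 5
  v2 (boolean): 2
  v3 (boolean): 2
  v4 (boolean): 2
  v5 (boolean): 2
  v6 (boolean): 2
  v7 (integer in [1..6]): 6
Product = 5 * 2 * 2 * 2 * 2 * 2 * 6 = 960

960


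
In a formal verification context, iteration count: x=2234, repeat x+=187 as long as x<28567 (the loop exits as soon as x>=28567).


Step 1: x goes from 2234 toward 28567 by 187; the body runs while x<28567, so iterations = ceil((bound-start)/step)
Step 2: Distance=26333
Step 3: ceil(26333/187)=141

141


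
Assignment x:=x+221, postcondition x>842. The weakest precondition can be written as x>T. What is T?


Formula: wp(x:=E, P) = P[E/x] (substitute E for x in postcondition)
Step 1: Postcondition: x>842
Step 2: Substitute x+221 for x: x+221>842
Step 3: Solve for x: x > 842-221 = 621

621


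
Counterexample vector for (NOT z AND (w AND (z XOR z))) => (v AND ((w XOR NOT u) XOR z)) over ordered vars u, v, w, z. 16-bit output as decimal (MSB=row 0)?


F1 = (NOT z AND (w AND (z XOR z)))
F2 = (v AND ((w XOR NOT u) XOR z))
Counterexample to F1=>F2 is where F1=1 and F2=0.
Evaluate each row (bits = u,v,w,z, MSB first):
  row 0 [0000]: F1=0 F2=0 -> F1&~F2 -> 0
  row 1 [0001]: F1=0 F2=0 -> F1&~F2 -> 0
  row 2 [0010]: F1=0 F2=0 -> F1&~F2 -> 0
  row 3 [0011]: F1=0 F2=0 -> F1&~F2 -> 0
  row 4 [0100]: F1=0 F2=1 -> F1&~F2 -> 0
  row 5 [0101]: F1=0 F2=0 -> F1&~F2 -> 0
  row 6 [0110]: F1=0 F2=0 -> F1&~F2 -> 0
  row 7 [0111]: F1=0 F2=1 -> F1&~F2 -> 0
  row 8 [1000]: F1=0 F2=0 -> F1&~F2 -> 0
  row 9 [1001]: F1=0 F2=0 -> F1&~F2 -> 0
  row 10 [1010]: F1=0 F2=0 -> F1&~F2 -> 0
  row 11 [1011]: F1=0 F2=0 -> F1&~F2 -> 0
  row 12 [1100]: F1=0 F2=0 -> F1&~F2 -> 0
  row 13 [1101]: F1=0 F2=1 -> F1&~F2 -> 0
  row 14 [1110]: F1=0 F2=1 -> F1&~F2 -> 0
  row 15 [1111]: F1=0 F2=0 -> F1&~F2 -> 0
Full result column, 4 rows per line (u,v fixed per line; w,z runs 00..11 left to right):
  rows 0-3 [u,v=00]: 0000  = hex 0
  rows 4-7 [u,v=01]: 0000  = hex 0
  rows 8-11 [u,v=10]: 0000  = hex 0
  rows 12-15 [u,v=11]: 0000  = hex 0
Counterexample vector (row 0 .. row 15) = 0000000000000000
Output column grouped in 4s = 0000 0000 0000 0000 = 0x0000
Convert to decimal digit by digit (value = value*16 + digit):
  0 -> 0
  0*16 + 0 = 0
  0*16 + 0 = 0
  0*16 + 0 = 0
Decimal = 0

0


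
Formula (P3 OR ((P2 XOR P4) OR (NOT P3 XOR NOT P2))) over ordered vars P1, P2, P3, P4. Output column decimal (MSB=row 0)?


Formula: (P3 OR ((P2 XOR P4) OR (NOT P3 XOR NOT P2))) over P1, P2, P3, P4 (16 rows)
Evaluate each row (bits = P1,P2,P3,P4, MSB first):
  row 0 [0000]: (0 OR ((0 XOR 0) OR (NOT 0 XOR NOT 0))) -> 0
  row 1 [0001]: (0 OR ((0 XOR 1) OR (NOT 0 XOR NOT 0))) -> 1
  row 2 [0010]: (1 OR ((0 XOR 0) OR (NOT 1 XOR NOT 0))) -> 1
  row 3 [0011]: (1 OR ((0 XOR 1) OR (NOT 1 XOR NOT 0))) -> 1
  row 4 [0100]: (0 OR ((1 XOR 0) OR (NOT 0 XOR NOT 1))) -> 1
  row 5 [0101]: (0 OR ((1 XOR 1) OR (NOT 0 XOR NOT 1))) -> 1
  row 6 [0110]: (1 OR ((1 XOR 0) OR (NOT 1 XOR NOT 1))) -> 1
  row 7 [0111]: (1 OR ((1 XOR 1) OR (NOT 1 XOR NOT 1))) -> 1
  row 8 [1000]: (0 OR ((0 XOR 0) OR (NOT 0 XOR NOT 0))) -> 0
  row 9 [1001]: (0 OR ((0 XOR 1) OR (NOT 0 XOR NOT 0))) -> 1
  row 10 [1010]: (1 OR ((0 XOR 0) OR (NOT 1 XOR NOT 0))) -> 1
  row 11 [1011]: (1 OR ((0 XOR 1) OR (NOT 1 XOR NOT 0))) -> 1
  row 12 [1100]: (0 OR ((1 XOR 0) OR (NOT 0 XOR NOT 1))) -> 1
  row 13 [1101]: (0 OR ((1 XOR 1) OR (NOT 0 XOR NOT 1))) -> 1
  row 14 [1110]: (1 OR ((1 XOR 0) OR (NOT 1 XOR NOT 1))) -> 1
  row 15 [1111]: (1 OR ((1 XOR 1) OR (NOT 1 XOR NOT 1))) -> 1
Full result column, 4 rows per line (P1,P2 fixed per line; P3,P4 runs 00..11 left to right):
  rows 0-3 [P1,P2=00]: 0111  = hex 7
  rows 4-7 [P1,P2=01]: 1111  = hex F
  rows 8-11 [P1,P2=10]: 0111  = hex 7
  rows 12-15 [P1,P2=11]: 1111  = hex F
Output column (row 0 .. row 15) = 0111111101111111
Output column grouped in 4s = 0111 1111 0111 1111 = 0x7F7F
Convert to decimal digit by digit (value = value*16 + digit):
  7 -> 7
  7*16 + 15 (F) = 127
  127*16 + 7 = 2039
  2039*16 + 15 (F) = 32639
Decimal = 32639

32639


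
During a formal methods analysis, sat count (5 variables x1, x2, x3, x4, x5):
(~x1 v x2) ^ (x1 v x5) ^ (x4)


CNF with 3 clauses over 5 vars (32 assignments).
An assignment satisfies CNF iff every clause has >=1 true literal.
Check each row (bits = x1,x2,x3,x4,x5; clause T/F shown):
  row 0 [00000]: clauses=TFF -> 0
  row 1 [00001]: clauses=TTF -> 0
  row 2 [00010]: clauses=TFT -> 0
  row 3 [00011]: clauses=TTT -> 1
  row 4 [00100]: clauses=TFF -> 0
  row 5 [00101]: clauses=TTF -> 0
  row 6 [00110]: clauses=TFT -> 0
  row 7 [00111]: clauses=TTT -> 1
  row 8 [01000]: clauses=TFF -> 0
  row 9 [01001]: clauses=TTF -> 0
  row 10 [01010]: clauses=TFT -> 0
  row 11 [01011]: clauses=TTT -> 1
  row 12 [01100]: clauses=TFF -> 0
  row 13 [01101]: clauses=TTF -> 0
  row 14 [01110]: clauses=TFT -> 0
  row 15 [01111]: clauses=TTT -> 1
  row 16 [10000]: clauses=FTF -> 0
  row 17 [10001]: clauses=FTF -> 0
  row 18 [10010]: clauses=FTT -> 0
  row 19 [10011]: clauses=FTT -> 0
  row 20 [10100]: clauses=FTF -> 0
  row 21 [10101]: clauses=FTF -> 0
  row 22 [10110]: clauses=FTT -> 0
  row 23 [10111]: clauses=FTT -> 0
  row 24 [11000]: clauses=TTF -> 0
  row 25 [11001]: clauses=TTF -> 0
  row 26 [11010]: clauses=TTT -> 1
  row 27 [11011]: clauses=TTT -> 1
  row 28 [11100]: clauses=TTF -> 0
  row 29 [11101]: clauses=TTF -> 0
  row 30 [11110]: clauses=TTT -> 1
  row 31 [11111]: clauses=TTT -> 1
Full result column, 8 rows per line (x1,x2 fixed per line; x3,x4,x5 runs 000..111 left to right):
  rows 0-7 [x1,x2=00]: 00010001  (ones: 2)
  rows 8-15 [x1,x2=01]: 00010001  (ones: 2)
  rows 16-23 [x1,x2=10]: 00000000  (ones: 0)
  rows 24-31 [x1,x2=11]: 00110011  (ones: 4)
Satisfying assignments = 2+2+0+4 = 8

8


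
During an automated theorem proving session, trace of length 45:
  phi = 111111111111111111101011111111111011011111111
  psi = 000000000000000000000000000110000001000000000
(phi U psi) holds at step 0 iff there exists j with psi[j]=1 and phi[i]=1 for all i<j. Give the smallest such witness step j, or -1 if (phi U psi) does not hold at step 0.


(phi U psi) at 0: need smallest j with psi[j]=1 and phi[i]=1 for all i in [0,j).
Scan from step 0:
  step 0: phi=1, psi=0 -> continue
  step 1: phi=1, psi=0 -> continue
  step 2: phi=1, psi=0 -> continue
  step 3: phi=1, psi=0 -> continue
  step 19: phi=0 -> phi-prefix broken from here
  step 27: psi=1 but phi already failed -> not a witness
  step 28: psi=1 but phi already failed -> not a witness
  step 35: psi=1 but phi already failed -> not a witness
  end of trace: no witness -> -1
Witness step = -1

-1


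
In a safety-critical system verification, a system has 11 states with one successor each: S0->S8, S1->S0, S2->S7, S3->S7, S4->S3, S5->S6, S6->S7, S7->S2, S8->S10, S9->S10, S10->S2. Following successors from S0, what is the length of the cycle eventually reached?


Trace from S0 until a state repeats:
  S0 -> S8 -> S10 -> S2 -> S7 -> S2
S2 first seen at step 3, revisited at step 5.
Cycle length = 5 - 3 = 2

2


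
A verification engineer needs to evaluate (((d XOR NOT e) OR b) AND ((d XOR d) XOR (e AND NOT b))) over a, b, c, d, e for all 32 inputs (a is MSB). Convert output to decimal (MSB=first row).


Formula: (((d XOR NOT e) OR b) AND ((d XOR d) XOR (e AND NOT b))) over a, b, c, d, e (32 rows)
Evaluate each row (bits = a,b,c,d,e, MSB first):
  row 0 [00000]: (((0 XOR NOT 0) OR 0) AND ((0 XOR 0) XOR (0 AND NOT 0))) -> 0
  row 1 [00001]: (((0 XOR NOT 1) OR 0) AND ((0 XOR 0) XOR (1 AND NOT 0))) -> 0
  row 2 [00010]: (((1 XOR NOT 0) OR 0) AND ((1 XOR 1) XOR (0 AND NOT 0))) -> 0
  row 3 [00011]: (((1 XOR NOT 1) OR 0) AND ((1 XOR 1) XOR (1 AND NOT 0))) -> 1
  row 4 [00100]: (((0 XOR NOT 0) OR 0) AND ((0 XOR 0) XOR (0 AND NOT 0))) -> 0
  row 5 [00101]: (((0 XOR NOT 1) OR 0) AND ((0 XOR 0) XOR (1 AND NOT 0))) -> 0
  row 6 [00110]: (((1 XOR NOT 0) OR 0) AND ((1 XOR 1) XOR (0 AND NOT 0))) -> 0
  row 7 [00111]: (((1 XOR NOT 1) OR 0) AND ((1 XOR 1) XOR (1 AND NOT 0))) -> 1
  row 8 [01000]: (((0 XOR NOT 0) OR 1) AND ((0 XOR 0) XOR (0 AND NOT 1))) -> 0
  row 9 [01001]: (((0 XOR NOT 1) OR 1) AND ((0 XOR 0) XOR (1 AND NOT 1))) -> 0
  row 10 [01010]: (((1 XOR NOT 0) OR 1) AND ((1 XOR 1) XOR (0 AND NOT 1))) -> 0
  row 11 [01011]: (((1 XOR NOT 1) OR 1) AND ((1 XOR 1) XOR (1 AND NOT 1))) -> 0
  row 12 [01100]: (((0 XOR NOT 0) OR 1) AND ((0 XOR 0) XOR (0 AND NOT 1))) -> 0
  row 13 [01101]: (((0 XOR NOT 1) OR 1) AND ((0 XOR 0) XOR (1 AND NOT 1))) -> 0
  row 14 [01110]: (((1 XOR NOT 0) OR 1) AND ((1 XOR 1) XOR (0 AND NOT 1))) -> 0
  row 15 [01111]: (((1 XOR NOT 1) OR 1) AND ((1 XOR 1) XOR (1 AND NOT 1))) -> 0
  row 16 [10000]: (((0 XOR NOT 0) OR 0) AND ((0 XOR 0) XOR (0 AND NOT 0))) -> 0
  row 17 [10001]: (((0 XOR NOT 1) OR 0) AND ((0 XOR 0) XOR (1 AND NOT 0))) -> 0
  row 18 [10010]: (((1 XOR NOT 0) OR 0) AND ((1 XOR 1) XOR (0 AND NOT 0))) -> 0
  row 19 [10011]: (((1 XOR NOT 1) OR 0) AND ((1 XOR 1) XOR (1 AND NOT 0))) -> 1
  row 20 [10100]: (((0 XOR NOT 0) OR 0) AND ((0 XOR 0) XOR (0 AND NOT 0))) -> 0
  row 21 [10101]: (((0 XOR NOT 1) OR 0) AND ((0 XOR 0) XOR (1 AND NOT 0))) -> 0
  row 22 [10110]: (((1 XOR NOT 0) OR 0) AND ((1 XOR 1) XOR (0 AND NOT 0))) -> 0
  row 23 [10111]: (((1 XOR NOT 1) OR 0) AND ((1 XOR 1) XOR (1 AND NOT 0))) -> 1
  row 24 [11000]: (((0 XOR NOT 0) OR 1) AND ((0 XOR 0) XOR (0 AND NOT 1))) -> 0
  row 25 [11001]: (((0 XOR NOT 1) OR 1) AND ((0 XOR 0) XOR (1 AND NOT 1))) -> 0
  row 26 [11010]: (((1 XOR NOT 0) OR 1) AND ((1 XOR 1) XOR (0 AND NOT 1))) -> 0
  row 27 [11011]: (((1 XOR NOT 1) OR 1) AND ((1 XOR 1) XOR (1 AND NOT 1))) -> 0
  row 28 [11100]: (((0 XOR NOT 0) OR 1) AND ((0 XOR 0) XOR (0 AND NOT 1))) -> 0
  row 29 [11101]: (((0 XOR NOT 1) OR 1) AND ((0 XOR 0) XOR (1 AND NOT 1))) -> 0
  row 30 [11110]: (((1 XOR NOT 0) OR 1) AND ((1 XOR 1) XOR (0 AND NOT 1))) -> 0
  row 31 [11111]: (((1 XOR NOT 1) OR 1) AND ((1 XOR 1) XOR (1 AND NOT 1))) -> 0
Full result column, 4 rows per line (a,b,c fixed per line; d,e runs 00..11 left to right):
  rows 0-3 [a,b,c=000]: 0001  = hex 1
  rows 4-7 [a,b,c=001]: 0001  = hex 1
  rows 8-11 [a,b,c=010]: 0000  = hex 0
  rows 12-15 [a,b,c=011]: 0000  = hex 0
  rows 16-19 [a,b,c=100]: 0001  = hex 1
  rows 20-23 [a,b,c=101]: 0001  = hex 1
  rows 24-27 [a,b,c=110]: 0000  = hex 0
  rows 28-31 [a,b,c=111]: 0000  = hex 0
Output column (row 0 .. row 31) = 00010001000000000001000100000000
Output column grouped in 4s = 0001 0001 0000 0000 0001 0001 0000 0000 = 0x11001100
Convert to decimal digit by digit (value = value*16 + digit):
  1 -> 1
  1*16 + 1 = 17
  17*16 + 0 = 272
  272*16 + 0 = 4352
  4352*16 + 1 = 69633
  69633*16 + 1 = 1114129
  1114129*16 + 0 = 17826064
  17826064*16 + 0 = 285217024
Decimal = 285217024

285217024


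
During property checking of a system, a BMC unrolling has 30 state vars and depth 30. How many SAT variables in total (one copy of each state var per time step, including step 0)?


BMC unrolls to depth k, creating one copy of each state var for steps 0..k.
Step count = 30 + 1 = 31 (steps 0 through 30)
Vars per step = 30
Total = 30 * 31 = 930

930


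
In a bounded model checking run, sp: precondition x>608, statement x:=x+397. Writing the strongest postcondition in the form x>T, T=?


Formula: sp(P, x:=E) = exists old_x. (x = E[old_x/x]) AND P[old_x/x] (old_x is the value of x before the assignment; eliminate old_x by solving x = E[old_x/x] for old_x)
Step 1: Precondition P: x>608, i.e. old_x > 608
Step 2: Assignment gives x = old_x + 397, so old_x = x - 397
Step 3: Substitute into P: x - 397 > 608
Step 4: Simplify: x > 608+397 = 1005

1005


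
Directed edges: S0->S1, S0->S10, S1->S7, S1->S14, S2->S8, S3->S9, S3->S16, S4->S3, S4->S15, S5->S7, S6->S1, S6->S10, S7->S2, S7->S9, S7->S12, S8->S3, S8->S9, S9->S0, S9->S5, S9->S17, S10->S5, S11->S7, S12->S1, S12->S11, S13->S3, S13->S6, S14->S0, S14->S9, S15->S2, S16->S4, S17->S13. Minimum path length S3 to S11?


BFS layer-by-layer from S3:
  dist 0: {S3}
  dist 1: {S9, S16}
  dist 2: {S0, S4, S5, S17}
  dist 3: {S1, S7, S10, S13, S15}
  dist 4: {S2, S6, S12, S14}
  dist 5: {S8, S11}
  -> S11 reached at distance 5
Shortest path length = 5

5


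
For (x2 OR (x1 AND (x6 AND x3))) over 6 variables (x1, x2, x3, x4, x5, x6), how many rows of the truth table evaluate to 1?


Formula: (x2 OR (x1 AND (x6 AND x3))) over 6 vars (64 rows)
Evaluate each row (x1, x2, x3, x4, x5, x6 as bits, MSB first):
  row 0 [000000]: (0 OR (0 AND (0 AND 0))) -> 0
  row 1 [000001]: (0 OR (0 AND (1 AND 0))) -> 0
  row 2 [000010]: (0 OR (0 AND (0 AND 0))) -> 0
  row 3 [000011]: (0 OR (0 AND (1 AND 0))) -> 0
  row 4 [000100]: (0 OR (0 AND (0 AND 0))) -> 0
  (every remaining row is evaluated the same way; all 64 results are listed next)
Full result column, 8 rows per line (x1,x2,x3 fixed per line; x4,x5,x6 runs 000..111 left to right):
  rows 0-7 [x1,x2,x3=000]: 00000000  (ones: 0)
  rows 8-15 [x1,x2,x3=001]: 00000000  (ones: 0)
  rows 16-23 [x1,x2,x3=010]: 11111111  (ones: 8)
  rows 24-31 [x1,x2,x3=011]: 11111111  (ones: 8)
  rows 32-39 [x1,x2,x3=100]: 00000000  (ones: 0)
  rows 40-47 [x1,x2,x3=101]: 01010101  (ones: 4)
  rows 48-55 [x1,x2,x3=110]: 11111111  (ones: 8)
  rows 56-63 [x1,x2,x3=111]: 11111111  (ones: 8)
Count of 1-rows = 0+0+8+8+0+4+8+8 = 36

36


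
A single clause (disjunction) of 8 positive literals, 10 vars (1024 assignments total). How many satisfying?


Step 1: Total=2^10=1024
Step 2: Unsat when all 8 false: 2^2=4
Step 3: Sat=1024-4=1020

1020


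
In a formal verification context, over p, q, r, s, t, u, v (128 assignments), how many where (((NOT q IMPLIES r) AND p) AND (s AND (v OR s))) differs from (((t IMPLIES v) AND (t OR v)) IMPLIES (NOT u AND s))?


F1 = (((NOT q IMPLIES r) AND p) AND (s AND (v OR s)))
F2 = (((t IMPLIES v) AND (t OR v)) IMPLIES (NOT u AND s))
Evaluate both on each of 128 rows (bits = p,q,r,s,t,u,v):
  row 0 [0000000]: F1=0 F2=1 (differ) -> 1
  row 1 [0000001]: F1=0 F2=0 -> 0
  row 2 [0000010]: F1=0 F2=1 (differ) -> 1
  row 3 [0000011]: F1=0 F2=0 -> 0
  row 4 [0000100]: F1=0 F2=1 (differ) -> 1
  (every remaining row is evaluated the same way; all 128 results are listed next)
Full result column, 8 rows per line (p,q,r,s fixed per line; t,u,v runs 000..111 left to right):
  rows 0-7 [p,q,r,s=0000]: 10101010  (ones: 4)
  rows 8-15 [p,q,r,s=0001]: 11101110  (ones: 6)
  rows 16-23 [p,q,r,s=0010]: 10101010  (ones: 4)
  rows 24-31 [p,q,r,s=0011]: 11101110  (ones: 6)
  rows 32-39 [p,q,r,s=0100]: 10101010  (ones: 4)
  rows 40-47 [p,q,r,s=0101]: 11101110  (ones: 6)
  rows 48-55 [p,q,r,s=0110]: 10101010  (ones: 4)
  rows 56-63 [p,q,r,s=0111]: 11101110  (ones: 6)
  rows 64-71 [p,q,r,s=1000]: 10101010  (ones: 4)
  rows 72-79 [p,q,r,s=1001]: 11101110  (ones: 6)
  rows 80-87 [p,q,r,s=1010]: 10101010  (ones: 4)
  rows 88-95 [p,q,r,s=1011]: 00010001  (ones: 2)
  rows 96-103 [p,q,r,s=1100]: 10101010  (ones: 4)
  rows 104-111 [p,q,r,s=1101]: 00010001  (ones: 2)
  rows 112-119 [p,q,r,s=1110]: 10101010  (ones: 4)
  rows 120-127 [p,q,r,s=1111]: 00010001  (ones: 2)
Disagreements = 4+6+4+6+4+6+4+6+4+6+4+2+4+2+4+2 = 68

68


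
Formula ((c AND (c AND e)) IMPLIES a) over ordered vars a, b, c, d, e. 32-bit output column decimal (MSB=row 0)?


Formula: ((c AND (c AND e)) IMPLIES a) over a, b, c, d, e (32 rows)
Evaluate each row (bits = a,b,c,d,e, MSB first):
  row 0 [00000]: ((0 AND (0 AND 0)) IMPLIES 0) -> 1
  row 1 [00001]: ((0 AND (0 AND 1)) IMPLIES 0) -> 1
  row 2 [00010]: ((0 AND (0 AND 0)) IMPLIES 0) -> 1
  row 3 [00011]: ((0 AND (0 AND 1)) IMPLIES 0) -> 1
  row 4 [00100]: ((1 AND (1 AND 0)) IMPLIES 0) -> 1
  row 5 [00101]: ((1 AND (1 AND 1)) IMPLIES 0) -> 0
  row 6 [00110]: ((1 AND (1 AND 0)) IMPLIES 0) -> 1
  row 7 [00111]: ((1 AND (1 AND 1)) IMPLIES 0) -> 0
  row 8 [01000]: ((0 AND (0 AND 0)) IMPLIES 0) -> 1
  row 9 [01001]: ((0 AND (0 AND 1)) IMPLIES 0) -> 1
  row 10 [01010]: ((0 AND (0 AND 0)) IMPLIES 0) -> 1
  row 11 [01011]: ((0 AND (0 AND 1)) IMPLIES 0) -> 1
  row 12 [01100]: ((1 AND (1 AND 0)) IMPLIES 0) -> 1
  row 13 [01101]: ((1 AND (1 AND 1)) IMPLIES 0) -> 0
  row 14 [01110]: ((1 AND (1 AND 0)) IMPLIES 0) -> 1
  row 15 [01111]: ((1 AND (1 AND 1)) IMPLIES 0) -> 0
  row 16 [10000]: ((0 AND (0 AND 0)) IMPLIES 1) -> 1
  row 17 [10001]: ((0 AND (0 AND 1)) IMPLIES 1) -> 1
  row 18 [10010]: ((0 AND (0 AND 0)) IMPLIES 1) -> 1
  row 19 [10011]: ((0 AND (0 AND 1)) IMPLIES 1) -> 1
  row 20 [10100]: ((1 AND (1 AND 0)) IMPLIES 1) -> 1
  row 21 [10101]: ((1 AND (1 AND 1)) IMPLIES 1) -> 1
  row 22 [10110]: ((1 AND (1 AND 0)) IMPLIES 1) -> 1
  row 23 [10111]: ((1 AND (1 AND 1)) IMPLIES 1) -> 1
  row 24 [11000]: ((0 AND (0 AND 0)) IMPLIES 1) -> 1
  row 25 [11001]: ((0 AND (0 AND 1)) IMPLIES 1) -> 1
  row 26 [11010]: ((0 AND (0 AND 0)) IMPLIES 1) -> 1
  row 27 [11011]: ((0 AND (0 AND 1)) IMPLIES 1) -> 1
  row 28 [11100]: ((1 AND (1 AND 0)) IMPLIES 1) -> 1
  row 29 [11101]: ((1 AND (1 AND 1)) IMPLIES 1) -> 1
  row 30 [11110]: ((1 AND (1 AND 0)) IMPLIES 1) -> 1
  row 31 [11111]: ((1 AND (1 AND 1)) IMPLIES 1) -> 1
Full result column, 4 rows per line (a,b,c fixed per line; d,e runs 00..11 left to right):
  rows 0-3 [a,b,c=000]: 1111  = hex F
  rows 4-7 [a,b,c=001]: 1010  = hex A
  rows 8-11 [a,b,c=010]: 1111  = hex F
  rows 12-15 [a,b,c=011]: 1010  = hex A
  rows 16-19 [a,b,c=100]: 1111  = hex F
  rows 20-23 [a,b,c=101]: 1111  = hex F
  rows 24-27 [a,b,c=110]: 1111  = hex F
  rows 28-31 [a,b,c=111]: 1111  = hex F
Output column (row 0 .. row 31) = 11111010111110101111111111111111
Output column grouped in 4s = 1111 1010 1111 1010 1111 1111 1111 1111 = 0xFAFAFFFF
Convert to decimal digit by digit (value = value*16 + digit):
  F -> 15
  15*16 + 10 (A) = 250
  250*16 + 15 (F) = 4015
  4015*16 + 10 (A) = 64250
  64250*16 + 15 (F) = 1028015
  1028015*16 + 15 (F) = 16448255
  16448255*16 + 15 (F) = 263172095
  263172095*16 + 15 (F) = 4210753535
Decimal = 4210753535

4210753535


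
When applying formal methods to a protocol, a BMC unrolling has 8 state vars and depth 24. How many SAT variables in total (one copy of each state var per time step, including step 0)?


BMC unrolls to depth k, creating one copy of each state var for steps 0..k.
Step count = 24 + 1 = 25 (steps 0 through 24)
Vars per step = 8
Total = 8 * 25 = 200

200


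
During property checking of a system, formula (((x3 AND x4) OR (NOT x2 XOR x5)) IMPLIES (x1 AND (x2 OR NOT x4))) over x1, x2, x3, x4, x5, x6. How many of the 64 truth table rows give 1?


Formula: (((x3 AND x4) OR (NOT x2 XOR x5)) IMPLIES (x1 AND (x2 OR NOT x4))) over 6 vars (64 rows)
Evaluate each row (x1, x2, x3, x4, x5, x6 as bits, MSB first):
  row 0 [000000]: (((0 AND 0) OR (NOT 0 XOR 0)) IMPLIES (0 AND (0 OR NOT 0))) -> 0
  row 1 [000001]: (((0 AND 0) OR (NOT 0 XOR 0)) IMPLIES (0 AND (0 OR NOT 0))) -> 0
  row 2 [000010]: (((0 AND 0) OR (NOT 0 XOR 1)) IMPLIES (0 AND (0 OR NOT 0))) -> 1
  row 3 [000011]: (((0 AND 0) OR (NOT 0 XOR 1)) IMPLIES (0 AND (0 OR NOT 0))) -> 1
  row 4 [000100]: (((0 AND 1) OR (NOT 0 XOR 0)) IMPLIES (0 AND (0 OR NOT 1))) -> 0
  (every remaining row is evaluated the same way; all 64 results are listed next)
Full result column, 8 rows per line (x1,x2,x3 fixed per line; x4,x5,x6 runs 000..111 left to right):
  rows 0-7 [x1,x2,x3=000]: 00110011  (ones: 4)
  rows 8-15 [x1,x2,x3=001]: 00110000  (ones: 2)
  rows 16-23 [x1,x2,x3=010]: 11001100  (ones: 4)
  rows 24-31 [x1,x2,x3=011]: 11000000  (ones: 2)
  rows 32-39 [x1,x2,x3=100]: 11110011  (ones: 6)
  rows 40-47 [x1,x2,x3=101]: 11110000  (ones: 4)
  rows 48-55 [x1,x2,x3=110]: 11111111  (ones: 8)
  rows 56-63 [x1,x2,x3=111]: 11111111  (ones: 8)
Count of 1-rows = 4+2+4+2+6+4+8+8 = 38

38


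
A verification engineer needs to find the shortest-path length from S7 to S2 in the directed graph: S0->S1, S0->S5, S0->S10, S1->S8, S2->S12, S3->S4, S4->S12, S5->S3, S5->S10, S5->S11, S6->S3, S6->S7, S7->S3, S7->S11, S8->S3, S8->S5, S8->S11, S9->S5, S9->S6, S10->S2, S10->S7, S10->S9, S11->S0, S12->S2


BFS layer-by-layer from S7:
  dist 0: {S7}
  dist 1: {S3, S11}
  dist 2: {S0, S4}
  dist 3: {S1, S5, S10, S12}
  dist 4: {S2, S8, S9}
  -> S2 reached at distance 4
Shortest path length = 4

4


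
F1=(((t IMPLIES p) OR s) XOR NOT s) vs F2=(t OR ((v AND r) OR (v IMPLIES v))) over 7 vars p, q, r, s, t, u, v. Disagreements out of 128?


F1 = (((t IMPLIES p) OR s) XOR NOT s)
F2 = (t OR ((v AND r) OR (v IMPLIES v)))
Evaluate both on each of 128 rows (bits = p,q,r,s,t,u,v):
  row 0 [0000000]: F1=0 F2=1 (differ) -> 1
  row 1 [0000001]: F1=0 F2=1 (differ) -> 1
  row 2 [0000010]: F1=0 F2=1 (differ) -> 1
  row 3 [0000011]: F1=0 F2=1 (differ) -> 1
  row 4 [0000100]: F1=1 F2=1 -> 0
  (every remaining row is evaluated the same way; all 128 results are listed next)
Full result column, 8 rows per line (p,q,r,s fixed per line; t,u,v runs 000..111 left to right):
  rows 0-7 [p,q,r,s=0000]: 11110000  (ones: 4)
  rows 8-15 [p,q,r,s=0001]: 00000000  (ones: 0)
  rows 16-23 [p,q,r,s=0010]: 11110000  (ones: 4)
  rows 24-31 [p,q,r,s=0011]: 00000000  (ones: 0)
  rows 32-39 [p,q,r,s=0100]: 11110000  (ones: 4)
  rows 40-47 [p,q,r,s=0101]: 00000000  (ones: 0)
  rows 48-55 [p,q,r,s=0110]: 11110000  (ones: 4)
  rows 56-63 [p,q,r,s=0111]: 00000000  (ones: 0)
  rows 64-71 [p,q,r,s=1000]: 11111111  (ones: 8)
  rows 72-79 [p,q,r,s=1001]: 00000000  (ones: 0)
  rows 80-87 [p,q,r,s=1010]: 11111111  (ones: 8)
  rows 88-95 [p,q,r,s=1011]: 00000000  (ones: 0)
  rows 96-103 [p,q,r,s=1100]: 11111111  (ones: 8)
  rows 104-111 [p,q,r,s=1101]: 00000000  (ones: 0)
  rows 112-119 [p,q,r,s=1110]: 11111111  (ones: 8)
  rows 120-127 [p,q,r,s=1111]: 00000000  (ones: 0)
Disagreements = 4+0+4+0+4+0+4+0+8+0+8+0+8+0+8+0 = 48

48


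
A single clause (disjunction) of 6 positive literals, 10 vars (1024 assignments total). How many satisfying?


Step 1: Total=2^10=1024
Step 2: Unsat when all 6 false: 2^4=16
Step 3: Sat=1024-16=1008

1008


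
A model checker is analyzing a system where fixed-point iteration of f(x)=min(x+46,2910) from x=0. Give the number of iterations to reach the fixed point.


Step 1: x=0, cap=2910, increment=46
Step 2: x grows by 46 each step until capped at 2910; fixed point is x=2910
Step 3: iterations = ceil(2910/46) = 64

64


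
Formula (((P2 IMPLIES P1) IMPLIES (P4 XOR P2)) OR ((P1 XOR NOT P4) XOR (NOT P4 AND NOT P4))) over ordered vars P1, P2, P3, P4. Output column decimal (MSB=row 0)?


Formula: (((P2 IMPLIES P1) IMPLIES (P4 XOR P2)) OR ((P1 XOR NOT P4) XOR (NOT P4 AND NOT P4))) over P1, P2, P3, P4 (16 rows)
Evaluate each row (bits = P1,P2,P3,P4, MSB first):
  row 0 [0000]: (((0 IMPLIES 0) IMPLIES (0 XOR 0)) OR ((0 XOR NOT 0) XOR (NOT 0 AND NOT 0))) -> 0
  row 1 [0001]: (((0 IMPLIES 0) IMPLIES (1 XOR 0)) OR ((0 XOR NOT 1) XOR (NOT 1 AND NOT 1))) -> 1
  row 2 [0010]: (((0 IMPLIES 0) IMPLIES (0 XOR 0)) OR ((0 XOR NOT 0) XOR (NOT 0 AND NOT 0))) -> 0
  row 3 [0011]: (((0 IMPLIES 0) IMPLIES (1 XOR 0)) OR ((0 XOR NOT 1) XOR (NOT 1 AND NOT 1))) -> 1
  row 4 [0100]: (((1 IMPLIES 0) IMPLIES (0 XOR 1)) OR ((0 XOR NOT 0) XOR (NOT 0 AND NOT 0))) -> 1
  row 5 [0101]: (((1 IMPLIES 0) IMPLIES (1 XOR 1)) OR ((0 XOR NOT 1) XOR (NOT 1 AND NOT 1))) -> 1
  row 6 [0110]: (((1 IMPLIES 0) IMPLIES (0 XOR 1)) OR ((0 XOR NOT 0) XOR (NOT 0 AND NOT 0))) -> 1
  row 7 [0111]: (((1 IMPLIES 0) IMPLIES (1 XOR 1)) OR ((0 XOR NOT 1) XOR (NOT 1 AND NOT 1))) -> 1
  row 8 [1000]: (((0 IMPLIES 1) IMPLIES (0 XOR 0)) OR ((1 XOR NOT 0) XOR (NOT 0 AND NOT 0))) -> 1
  row 9 [1001]: (((0 IMPLIES 1) IMPLIES (1 XOR 0)) OR ((1 XOR NOT 1) XOR (NOT 1 AND NOT 1))) -> 1
  row 10 [1010]: (((0 IMPLIES 1) IMPLIES (0 XOR 0)) OR ((1 XOR NOT 0) XOR (NOT 0 AND NOT 0))) -> 1
  row 11 [1011]: (((0 IMPLIES 1) IMPLIES (1 XOR 0)) OR ((1 XOR NOT 1) XOR (NOT 1 AND NOT 1))) -> 1
  row 12 [1100]: (((1 IMPLIES 1) IMPLIES (0 XOR 1)) OR ((1 XOR NOT 0) XOR (NOT 0 AND NOT 0))) -> 1
  row 13 [1101]: (((1 IMPLIES 1) IMPLIES (1 XOR 1)) OR ((1 XOR NOT 1) XOR (NOT 1 AND NOT 1))) -> 1
  row 14 [1110]: (((1 IMPLIES 1) IMPLIES (0 XOR 1)) OR ((1 XOR NOT 0) XOR (NOT 0 AND NOT 0))) -> 1
  row 15 [1111]: (((1 IMPLIES 1) IMPLIES (1 XOR 1)) OR ((1 XOR NOT 1) XOR (NOT 1 AND NOT 1))) -> 1
Full result column, 4 rows per line (P1,P2 fixed per line; P3,P4 runs 00..11 left to right):
  rows 0-3 [P1,P2=00]: 0101  = hex 5
  rows 4-7 [P1,P2=01]: 1111  = hex F
  rows 8-11 [P1,P2=10]: 1111  = hex F
  rows 12-15 [P1,P2=11]: 1111  = hex F
Output column (row 0 .. row 15) = 0101111111111111
Output column grouped in 4s = 0101 1111 1111 1111 = 0x5FFF
Convert to decimal digit by digit (value = value*16 + digit):
  5 -> 5
  5*16 + 15 (F) = 95
  95*16 + 15 (F) = 1535
  1535*16 + 15 (F) = 24575
Decimal = 24575

24575


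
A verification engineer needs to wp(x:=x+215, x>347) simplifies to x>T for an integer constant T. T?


Formula: wp(x:=E, P) = P[E/x] (substitute E for x in postcondition)
Step 1: Postcondition: x>347
Step 2: Substitute x+215 for x: x+215>347
Step 3: Solve for x: x > 347-215 = 132

132


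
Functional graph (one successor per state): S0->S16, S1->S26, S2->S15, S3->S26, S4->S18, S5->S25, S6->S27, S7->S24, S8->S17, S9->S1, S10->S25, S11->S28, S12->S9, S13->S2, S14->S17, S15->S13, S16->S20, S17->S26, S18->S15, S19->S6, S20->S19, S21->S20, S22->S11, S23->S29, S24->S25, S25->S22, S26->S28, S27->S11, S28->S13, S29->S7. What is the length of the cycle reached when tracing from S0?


Trace from S0 until a state repeats:
  S0 -> S16 -> S20 -> S19 -> S6 -> S27 -> S11 -> S28 -> S13 -> S2 -> S15 -> S13
S13 first seen at step 8, revisited at step 11.
Cycle length = 11 - 8 = 3

3


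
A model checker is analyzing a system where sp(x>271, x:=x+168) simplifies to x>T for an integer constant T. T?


Formula: sp(P, x:=E) = exists old_x. (x = E[old_x/x]) AND P[old_x/x] (old_x is the value of x before the assignment; eliminate old_x by solving x = E[old_x/x] for old_x)
Step 1: Precondition P: x>271, i.e. old_x > 271
Step 2: Assignment gives x = old_x + 168, so old_x = x - 168
Step 3: Substitute into P: x - 168 > 271
Step 4: Simplify: x > 271+168 = 439

439


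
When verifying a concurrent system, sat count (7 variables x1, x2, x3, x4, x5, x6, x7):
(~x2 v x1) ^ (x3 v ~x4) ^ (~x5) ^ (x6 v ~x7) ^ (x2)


CNF with 5 clauses over 7 vars (128 assignments).
An assignment satisfies CNF iff every clause has >=1 true literal.
Check each row (bits = x1,x2,x3,x4,x5,x6,x7; clause T/F shown):
  row 0 [0000000]: clauses=TTTTF -> 0
  row 1 [0000001]: clauses=TTTFF -> 0
  row 2 [0000010]: clauses=TTTTF -> 0
  row 3 [0000011]: clauses=TTTTF -> 0
  row 4 [0000100]: clauses=TTFTF -> 0
  (every remaining row is evaluated the same way; all 128 results are listed next)
Full result column, 8 rows per line (x1,x2,x3,x4 fixed per line; x5,x6,x7 runs 000..111 left to right):
  rows 0-7 [x1,x2,x3,x4=0000]: 00000000  (ones: 0)
  rows 8-15 [x1,x2,x3,x4=0001]: 00000000  (ones: 0)
  rows 16-23 [x1,x2,x3,x4=0010]: 00000000  (ones: 0)
  rows 24-31 [x1,x2,x3,x4=0011]: 00000000  (ones: 0)
  rows 32-39 [x1,x2,x3,x4=0100]: 00000000  (ones: 0)
  rows 40-47 [x1,x2,x3,x4=0101]: 00000000  (ones: 0)
  rows 48-55 [x1,x2,x3,x4=0110]: 00000000  (ones: 0)
  rows 56-63 [x1,x2,x3,x4=0111]: 00000000  (ones: 0)
  rows 64-71 [x1,x2,x3,x4=1000]: 00000000  (ones: 0)
  rows 72-79 [x1,x2,x3,x4=1001]: 00000000  (ones: 0)
  rows 80-87 [x1,x2,x3,x4=1010]: 00000000  (ones: 0)
  rows 88-95 [x1,x2,x3,x4=1011]: 00000000  (ones: 0)
  rows 96-103 [x1,x2,x3,x4=1100]: 10110000  (ones: 3)
  rows 104-111 [x1,x2,x3,x4=1101]: 00000000  (ones: 0)
  rows 112-119 [x1,x2,x3,x4=1110]: 10110000  (ones: 3)
  rows 120-127 [x1,x2,x3,x4=1111]: 10110000  (ones: 3)
Satisfying assignments = 0+0+0+0+0+0+0+0+0+0+0+0+3+0+3+3 = 9

9


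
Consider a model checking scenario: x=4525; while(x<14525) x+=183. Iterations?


Step 1: x goes from 4525 toward 14525 by 183; the body runs while x<14525, so iterations = ceil((bound-start)/step)
Step 2: Distance=10000
Step 3: ceil(10000/183)=55

55


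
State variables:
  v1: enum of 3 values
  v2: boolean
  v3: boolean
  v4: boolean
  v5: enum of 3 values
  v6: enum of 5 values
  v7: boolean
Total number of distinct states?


State space = product of domain sizes of all variables.
Domain sizes:
  v1 (enum of 3 values): 3
  v2 (boolean): 2
  v3 (boolean): 2
  v4 (boolean): 2
  v5 (enum of 3 values): 3
  v6 (enum of 5 values): 5
  v7 (boolean): 2
Product = 3 * 2 * 2 * 2 * 3 * 5 * 2 = 720

720


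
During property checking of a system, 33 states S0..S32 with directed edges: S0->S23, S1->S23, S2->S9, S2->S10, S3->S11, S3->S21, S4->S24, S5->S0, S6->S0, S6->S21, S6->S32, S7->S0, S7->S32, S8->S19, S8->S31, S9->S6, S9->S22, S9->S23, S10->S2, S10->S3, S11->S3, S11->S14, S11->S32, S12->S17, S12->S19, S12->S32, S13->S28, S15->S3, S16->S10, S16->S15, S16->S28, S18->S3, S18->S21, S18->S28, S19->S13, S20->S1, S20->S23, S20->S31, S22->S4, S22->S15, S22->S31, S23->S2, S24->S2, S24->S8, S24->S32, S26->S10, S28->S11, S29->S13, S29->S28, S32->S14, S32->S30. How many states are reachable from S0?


BFS from S0:
  layer 0: {S0}
  layer 1: {S23}
  layer 2: {S2}
  layer 3: {S9, S10}
  layer 4: {S3, S6, S22}
  layer 5: {S4, S11, S15, S21, S31, S32}
  layer 6: {S14, S24, S30}
  layer 7: {S8}
  layer 8: {S19}
  layer 9: {S13}
  layer 10: {S28}
Reachable set: {S0, S2, S3, S4, S6, S8, S9, S10, S11, S13, S14, S15, S19, S21, S22, S23, S24, S28, S30, S31, S32}
Count = 21

21


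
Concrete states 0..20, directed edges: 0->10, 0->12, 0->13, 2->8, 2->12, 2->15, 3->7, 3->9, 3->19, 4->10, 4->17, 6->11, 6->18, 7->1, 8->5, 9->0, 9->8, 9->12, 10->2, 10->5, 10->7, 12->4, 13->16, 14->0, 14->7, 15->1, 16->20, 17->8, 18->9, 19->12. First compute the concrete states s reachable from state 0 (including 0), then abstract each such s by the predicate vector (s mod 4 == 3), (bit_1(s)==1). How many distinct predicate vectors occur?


BFS from 0:
Concrete reachable: {0, 1, 2, 4, 5, 7, 8, 10, 12, 13, 15, 16, 17, 20}
Abstract via predicates (s mod 4 == 3), (bit_1(s)==1):
  (0,0) <- {0, 1, 4, 5, 8, 12, 13, 16, 17, 20}
  (0,1) <- {2, 10}
  (1,1) <- {7, 15}
Distinct abstract states = 3

3
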